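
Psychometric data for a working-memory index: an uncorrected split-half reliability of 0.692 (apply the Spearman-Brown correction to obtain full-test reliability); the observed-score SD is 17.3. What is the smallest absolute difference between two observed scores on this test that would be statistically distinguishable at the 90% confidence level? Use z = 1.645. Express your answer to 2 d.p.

r_full = 2·0.692 / (1 + 0.692) ≈ 0.8180
SEM = 17.3000 * √(1 − 0.8180) = 17.3000 * √0.1820 ≈ 17.3000 * 0.4267 ≈ 7.3811
SE_diff = SEM * √2 ≈ 7.3811 * 1.4142 ≈ 10.4385
Smallest detectable difference = 1.645*10.4385 ≈ 17.1713

17.17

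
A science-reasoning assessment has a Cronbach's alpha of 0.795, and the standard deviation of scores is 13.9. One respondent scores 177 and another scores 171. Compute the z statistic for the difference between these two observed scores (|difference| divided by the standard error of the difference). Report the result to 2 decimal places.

The standard error of measurement is 13.9000×√(1 − 0.7950) ≈ 13.9000×0.4528 ≈ 6.2935.
SE_diff = SEM × √2 ≈ 6.2935 × 1.4142 ≈ 8.9003
z = |177 − 171| / 8.9003 = 6 / 8.9003 ≈ 0.6741

0.67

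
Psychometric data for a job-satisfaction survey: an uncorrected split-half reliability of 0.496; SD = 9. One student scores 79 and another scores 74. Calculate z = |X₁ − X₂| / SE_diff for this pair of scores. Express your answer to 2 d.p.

0.68

Spearman-Brown: r = 2(0.496) / (1 + 0.496) = 0.9920 / 1.4960 ≈ 0.6631
SEM = 9.0000 · √(1 − 0.6631) = 9.0000 · √0.3369 ≈ 9.0000 · 0.5804 ≈ 5.2239
SE_diff = SEM · √2 ≈ 5.2239 · 1.4142 ≈ 7.3877
z = |79 − 74| / 7.3877 = 5 / 7.3877 ≈ 0.6768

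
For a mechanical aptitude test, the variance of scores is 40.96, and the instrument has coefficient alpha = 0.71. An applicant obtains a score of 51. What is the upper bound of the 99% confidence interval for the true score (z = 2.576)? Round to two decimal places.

σ = 40.96^(1/2) = 6.400
The standard error of measurement is 6.400×√(1 − 0.710) ≃ 6.400×0.539 ≃ 3.447.
Margin = 2.576 × 3.447 ≃ 8.878
Upper bound: 51 + 8.878 = 59.878

59.88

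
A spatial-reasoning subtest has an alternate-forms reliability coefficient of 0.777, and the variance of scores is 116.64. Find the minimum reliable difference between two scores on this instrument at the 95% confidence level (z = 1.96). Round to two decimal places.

14.14

σ = 116.64^(1/2) = 10.80000
SEM = 10.80000 × √(1 − 0.77700) = 10.80000 × √0.22300 ≈ 10.80000 × 0.47223 ≈ 5.10007
SE_diff = SEM × √2 ≈ 5.10007 × 1.41421 ≈ 7.21259
Minimum reliable difference = 1.96 × SE_diff ≈ 1.96 × 7.21259 ≈ 14.13667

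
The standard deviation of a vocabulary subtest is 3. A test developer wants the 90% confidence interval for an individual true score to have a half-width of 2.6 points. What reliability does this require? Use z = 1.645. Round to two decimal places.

0.72

Required SEM = 2.6 / 1.645 ≈ 1.581
r = 1 − (1.581/3)² ≈ 1 − 0.278 ≈ 0.722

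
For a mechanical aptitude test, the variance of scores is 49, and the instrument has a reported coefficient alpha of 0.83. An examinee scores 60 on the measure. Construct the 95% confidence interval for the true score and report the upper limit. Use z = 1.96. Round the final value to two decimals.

65.66

SD = √49 ≃ 7.0000
SEM = 7.0000 * √(1 − 0.8300) = 7.0000 * √0.1700 ≃ 7.0000 * 0.4123 ≃ 2.8862
Half-width = 1.96*2.8862 ≃ 5.6569
Upper bound: 60 + 5.6569 = 65.6569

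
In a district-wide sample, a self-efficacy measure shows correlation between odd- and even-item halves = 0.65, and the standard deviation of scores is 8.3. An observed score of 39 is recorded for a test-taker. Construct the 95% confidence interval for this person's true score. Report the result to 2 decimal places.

[31.51, 46.49]

Full-length reliability (Spearman-Brown) = 2(0.65)/(1+0.65) ≈ 0.7879
The standard error of measurement is 8.3000×√(1 − 0.7879) ≈ 8.3000×0.4606 ≈ 3.8227.
Half-width = 1.96×3.8227 ≈ 7.4925
CI = 39 ± 7.4925 → [31.5075, 46.4925]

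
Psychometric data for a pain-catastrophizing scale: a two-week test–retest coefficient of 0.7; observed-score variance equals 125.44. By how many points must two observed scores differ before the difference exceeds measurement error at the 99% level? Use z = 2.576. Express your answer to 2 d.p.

SD = √125.44 ≃ 11.200
SEM = 11.200 * √(1 − 0.700) = 11.200 * √0.300 ≃ 11.200 * 0.548 ≃ 6.134
SE_diff = SEM * √2 ≃ 6.134 * 1.414 ≃ 8.675
Smallest detectable difference = 2.576*8.675 ≃ 22.348

22.35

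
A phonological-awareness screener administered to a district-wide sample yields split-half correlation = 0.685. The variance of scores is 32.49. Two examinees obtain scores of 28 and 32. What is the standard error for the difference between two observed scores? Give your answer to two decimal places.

3.49

SD = √32.49 ≈ 5.7000
Spearman-Brown: r = 2(0.685) / (1 + 0.685) = 1.3700 / 1.6850 ≈ 0.8131
The standard error of measurement is 5.7000·√(1 − 0.8131) ≈ 5.7000·0.4324 ≈ 2.4645.
SE_diff = √2 · SEM ≈ 3.4853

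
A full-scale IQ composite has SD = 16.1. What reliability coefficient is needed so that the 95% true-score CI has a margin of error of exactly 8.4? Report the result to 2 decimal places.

0.93

Required SEM = 8.4 / 1.96 ≈ 4.2857
Required reliability = 1 − (SEM/SD)² = 1 − 0.0709 ≈ 0.9291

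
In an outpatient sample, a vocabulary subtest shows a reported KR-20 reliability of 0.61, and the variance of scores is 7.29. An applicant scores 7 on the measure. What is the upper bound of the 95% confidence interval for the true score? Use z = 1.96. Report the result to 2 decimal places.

10.30

SD = √7.29 ≈ 2.7000
SEM = 2.7000 × √(1 − 0.6100) = 2.7000 × √0.3900 ≈ 2.7000 × 0.6245 ≈ 1.6861
Half-width = 1.96×1.6861 ≈ 3.3049
Upper bound: 7 + 3.3049 = 10.3049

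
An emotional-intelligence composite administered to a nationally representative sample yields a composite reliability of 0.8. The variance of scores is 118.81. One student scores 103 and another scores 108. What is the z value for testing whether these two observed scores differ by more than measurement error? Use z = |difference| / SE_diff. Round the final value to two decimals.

SD = √118.81 = 10.90000
The standard error of measurement is 10.90000×√(1 − 0.80000) ≈ 10.90000×0.44721 ≈ 4.87463.
SE_diff = SEM × √2 ≈ 4.87463 × 1.41421 ≈ 6.89377
z = 5 / 6.89377 ≈ 0.72529

0.73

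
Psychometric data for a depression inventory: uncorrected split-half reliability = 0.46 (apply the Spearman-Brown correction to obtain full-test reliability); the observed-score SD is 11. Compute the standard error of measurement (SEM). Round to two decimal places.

6.69

Full-length reliability (Spearman-Brown) = 2(0.46)/(1+0.46) ≈ 0.6301
SEM = 11.0000*√(1 − 0.6301) ≈ 6.6898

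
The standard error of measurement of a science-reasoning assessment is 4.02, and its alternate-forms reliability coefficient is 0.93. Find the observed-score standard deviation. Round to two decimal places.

SD = SEM / √(1 − r) = 4.02 / √0.070 ≈ 4.02 / 0.265 ≈ 15.194

15.19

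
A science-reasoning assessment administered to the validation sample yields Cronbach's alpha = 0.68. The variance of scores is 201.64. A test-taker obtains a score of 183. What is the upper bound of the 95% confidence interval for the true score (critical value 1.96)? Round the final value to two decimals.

198.74

SD = √201.64 = 14.2000
SEM = 14.2000 · √(1 − 0.6800) = 14.2000 · √0.3200 ≃ 14.2000 · 0.5657 ≃ 8.0327
Margin = 1.96 · 8.0327 ≃ 15.7442
Upper bound: 183 + 15.7442 = 198.7442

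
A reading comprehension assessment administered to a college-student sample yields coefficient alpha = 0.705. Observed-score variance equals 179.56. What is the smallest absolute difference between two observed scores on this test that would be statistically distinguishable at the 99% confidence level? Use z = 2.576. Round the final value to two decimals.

σ = 179.56^(1/2) = 13.4000
SEM = 13.4000 * √(1 − 0.7050) = 13.4000 * √0.2950 ≈ 13.4000 * 0.5431 ≈ 7.2781
Standard error of the difference = 7.2781·√2 ≈ 10.2927
Minimum reliable difference = 2.576 * SE_diff ≈ 2.576 * 10.2927 ≈ 26.5141

26.51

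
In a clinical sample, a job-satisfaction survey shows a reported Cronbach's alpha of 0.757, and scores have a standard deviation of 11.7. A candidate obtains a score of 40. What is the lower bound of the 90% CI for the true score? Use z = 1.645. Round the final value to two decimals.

30.51

SEM = 11.7000 · √(1 − 0.7570) = 11.7000 · √0.2430 ≈ 11.7000 · 0.4930 ≈ 5.7675
1.645 · SEM ≈ 9.4876
Lower limit = 40 − 9.4876 ≈ 30.5124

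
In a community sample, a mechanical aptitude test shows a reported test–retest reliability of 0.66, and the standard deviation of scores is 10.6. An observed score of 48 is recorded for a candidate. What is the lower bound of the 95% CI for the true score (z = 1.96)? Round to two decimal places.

The standard error of measurement is 10.60000×√(1 − 0.66000) ≈ 10.60000×0.58310 ≈ 6.18081.
Margin = 1.96 × 6.18081 ≈ 12.11439
Lower limit = 48 − 12.11439 ≈ 35.88561

35.89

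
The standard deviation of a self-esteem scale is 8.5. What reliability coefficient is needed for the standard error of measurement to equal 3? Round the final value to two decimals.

r = 1 − (3.00000/8.5)² ≃ 1 − 0.12457 ≃ 0.87543

0.88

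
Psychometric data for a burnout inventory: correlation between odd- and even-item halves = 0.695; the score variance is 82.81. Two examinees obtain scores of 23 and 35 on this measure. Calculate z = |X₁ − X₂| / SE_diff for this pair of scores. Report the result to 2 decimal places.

SD = √82.81 = 9.1000
Spearman-Brown: r = 2(0.695) / (1 + 0.695) = 1.3900 / 1.6950 ≈ 0.8201
SEM = 9.1000 × √(1 − 0.8201) = 9.1000 × √0.1799 ≈ 9.1000 × 0.4242 ≈ 3.8602
SE_diff = SEM × √2 ≈ 3.8602 × 1.4142 ≈ 5.4591
z = 12 / 5.4591 ≈ 2.1982

2.20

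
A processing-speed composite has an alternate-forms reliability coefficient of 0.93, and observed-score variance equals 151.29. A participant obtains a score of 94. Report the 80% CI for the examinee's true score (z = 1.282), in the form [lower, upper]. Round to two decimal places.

SD = √151.29 ≈ 12.3000
The standard error of measurement is 12.3000*√(1 − 0.9300) ≈ 12.3000*0.2646 ≈ 3.2543.
Half-width = 1.282*3.2543 ≈ 4.1720
Interval: (89.8280, 98.1720)

[89.83, 98.17]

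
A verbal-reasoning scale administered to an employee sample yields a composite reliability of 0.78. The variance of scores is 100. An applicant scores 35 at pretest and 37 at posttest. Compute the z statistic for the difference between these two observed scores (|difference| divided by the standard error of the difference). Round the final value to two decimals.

0.30

SD = √100 ≈ 10.000
The standard error of measurement is 10.000×√(1 − 0.780) ≈ 10.000×0.469 ≈ 4.690.
SE_diff = √2 × SEM ≈ 6.633
z = 2 / 6.633 ≈ 0.302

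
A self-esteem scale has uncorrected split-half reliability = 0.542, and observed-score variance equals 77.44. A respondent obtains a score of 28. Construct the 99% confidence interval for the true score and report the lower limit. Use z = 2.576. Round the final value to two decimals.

SD = √77.44 = 8.80000
Full-length reliability (Spearman-Brown) = 2(0.542)/(1+0.542) ≈ 0.70298
SEM = 8.80000 × √(1 − 0.70298) = 8.80000 × √0.29702 ≈ 8.80000 × 0.54499 ≈ 4.79593
Margin = 2.576 × 4.79593 ≈ 12.35433
Lower bound: 28 − 12.35433 = 15.64567

15.65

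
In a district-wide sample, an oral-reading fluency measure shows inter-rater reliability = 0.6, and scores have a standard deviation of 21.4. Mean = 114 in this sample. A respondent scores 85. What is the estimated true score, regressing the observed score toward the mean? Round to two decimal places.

96.60

T̂ = 0.600(85) + 0.400(114) ≃ 96.600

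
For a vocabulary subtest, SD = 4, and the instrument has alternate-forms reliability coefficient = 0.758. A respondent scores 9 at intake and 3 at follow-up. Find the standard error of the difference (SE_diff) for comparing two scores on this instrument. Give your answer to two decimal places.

2.78

SEM = 4.00000*√(1 − 0.75800) ≈ 1.96774
SE_diff = √2 * SEM ≈ 2.78280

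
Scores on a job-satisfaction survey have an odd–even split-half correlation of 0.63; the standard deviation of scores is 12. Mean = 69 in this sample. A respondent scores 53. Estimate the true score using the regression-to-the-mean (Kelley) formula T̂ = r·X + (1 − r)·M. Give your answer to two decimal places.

Full-length reliability (Spearman-Brown) = 2(0.63)/(1+0.63) ≃ 0.7730
T̂ = r·X + (1 − r)·M = 0.7730×53 + 0.2270×69 ≃ 40.9693 + 15.6626 ≃ 56.6319

56.63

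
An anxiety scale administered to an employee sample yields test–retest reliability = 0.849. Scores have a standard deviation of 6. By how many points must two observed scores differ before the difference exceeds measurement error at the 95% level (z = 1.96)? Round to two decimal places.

6.46

The standard error of measurement is 6.00000·√(1 − 0.84900) ≈ 6.00000·0.38859 ≈ 2.33152.
SE_diff = √2 · SEM ≈ 3.29727
Minimum reliable difference = 1.96 · SE_diff ≈ 1.96 · 3.29727 ≈ 6.46265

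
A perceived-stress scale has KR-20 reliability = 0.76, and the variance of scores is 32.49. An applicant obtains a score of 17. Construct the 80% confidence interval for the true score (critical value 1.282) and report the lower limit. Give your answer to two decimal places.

13.42

SD = √32.49 ≈ 5.700
SEM = 5.700 · √(1 − 0.760) = 5.700 · √0.240 ≈ 5.700 · 0.490 ≈ 2.792
Half-width = 1.282·2.792 ≈ 3.580
Lower bound: 17 − 3.580 = 13.420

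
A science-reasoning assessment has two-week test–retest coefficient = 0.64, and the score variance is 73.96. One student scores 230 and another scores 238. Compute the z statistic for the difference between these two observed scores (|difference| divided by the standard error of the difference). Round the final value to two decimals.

1.10

SD = √73.96 = 8.6000
SEM = 8.6000 · √(1 − 0.6400) = 8.6000 · √0.3600 ≃ 8.6000 · 0.6000 ≃ 5.1600
SE_diff = √2 · SEM ≃ 7.2973
z = 8 / 7.2973 ≃ 1.0963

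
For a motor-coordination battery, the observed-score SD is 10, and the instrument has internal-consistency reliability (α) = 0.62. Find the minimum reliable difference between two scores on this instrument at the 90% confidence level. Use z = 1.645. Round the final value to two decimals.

14.34

The standard error of measurement is 10.0000×√(1 − 0.6200) ≈ 10.0000×0.6164 ≈ 6.1644.
SE_diff = √2 × SEM ≈ 8.7178
Minimum reliable difference = 1.645 × SE_diff ≈ 1.645 × 8.7178 ≈ 14.3408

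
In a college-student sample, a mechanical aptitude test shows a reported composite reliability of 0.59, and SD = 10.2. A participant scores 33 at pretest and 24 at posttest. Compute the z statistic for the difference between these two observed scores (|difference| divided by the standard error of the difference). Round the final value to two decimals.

0.97

The standard error of measurement is 10.200·√(1 − 0.590) ≃ 10.200·0.640 ≃ 6.531.
SE_diff = SEM · √2 ≃ 6.531 · 1.414 ≃ 9.236
z = |33 − 24| / 9.236 = 9 / 9.236 ≃ 0.974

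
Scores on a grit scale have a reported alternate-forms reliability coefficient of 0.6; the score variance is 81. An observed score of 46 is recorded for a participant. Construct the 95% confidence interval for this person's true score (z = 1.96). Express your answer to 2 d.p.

σ = 81^(1/2) = 9.000
SEM = 9.000 · √(1 − 0.600) = 9.000 · √0.400 ≈ 9.000 · 0.632 ≈ 5.692
Margin = 1.96 · 5.692 ≈ 11.157
95% CI: 46 ± 11.157 = [34.843, 57.157]

[34.84, 57.16]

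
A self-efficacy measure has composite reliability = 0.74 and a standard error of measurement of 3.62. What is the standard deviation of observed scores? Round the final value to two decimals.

7.10

σ = SEM·(1 − r)^(−1/2) ≈ 3.62·1.961 ≈ 7.099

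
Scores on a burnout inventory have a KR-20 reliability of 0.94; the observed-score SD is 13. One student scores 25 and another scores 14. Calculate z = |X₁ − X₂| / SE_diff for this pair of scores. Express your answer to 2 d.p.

The standard error of measurement is 13.00000·√(1 − 0.94000) ≈ 13.00000·0.24495 ≈ 3.18434.
Standard error of the difference = 3.18434·√2 ≈ 4.50333
z = 11 / 4.50333 ≈ 2.44264

2.44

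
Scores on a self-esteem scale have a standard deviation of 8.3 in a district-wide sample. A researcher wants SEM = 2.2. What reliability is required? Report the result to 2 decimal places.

0.93

r = 1 − (2.20000/8.3)² ≈ 1 − 0.07026 ≈ 0.92974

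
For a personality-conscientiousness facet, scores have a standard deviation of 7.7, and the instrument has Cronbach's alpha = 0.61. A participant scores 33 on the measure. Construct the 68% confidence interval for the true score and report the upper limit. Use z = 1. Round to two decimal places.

37.81

SEM = 7.70000×√(1 − 0.61000) ≈ 4.80865
Margin = 1 × 4.80865 ≈ 4.80865
Upper limit = 33 + 4.80865 ≈ 37.80865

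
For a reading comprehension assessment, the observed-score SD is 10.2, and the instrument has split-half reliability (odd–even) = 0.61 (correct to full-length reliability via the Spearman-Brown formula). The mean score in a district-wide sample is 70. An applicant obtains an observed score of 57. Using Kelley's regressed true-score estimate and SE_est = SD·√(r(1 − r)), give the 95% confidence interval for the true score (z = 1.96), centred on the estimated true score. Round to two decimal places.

Spearman-Brown: r = 2(0.61) / (1 + 0.61) = 1.2200 / 1.6100 ≈ 0.7578
T̂ = 0.7578(57) + 0.2422(70) ≈ 60.1491
SE_est = SD * √(r(1 − r)) = 10.2000 * √0.1836 ≈ 10.2000 * 0.4284 ≈ 4.3701
CI = 60.1491 ± 1.96 * 4.3701 → [51.5838, 68.7144]

[51.58, 68.71]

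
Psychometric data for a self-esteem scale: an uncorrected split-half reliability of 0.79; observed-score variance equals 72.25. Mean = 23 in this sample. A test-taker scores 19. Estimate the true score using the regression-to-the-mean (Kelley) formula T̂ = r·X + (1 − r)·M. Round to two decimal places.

Full-length reliability (Spearman-Brown) = 2(0.79)/(1+0.79) ≃ 0.88268
Estimated true score = 0.88268*19 + (1 − 0.88268)*23 ≃ 19.46927

19.47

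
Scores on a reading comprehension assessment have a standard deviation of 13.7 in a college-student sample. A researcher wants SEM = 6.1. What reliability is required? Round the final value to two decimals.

0.80

r = 1 − (SEM / SD)² = 1 − (6.1000 / 13.7)² ≈ 1 − 0.1983 ≈ 0.8017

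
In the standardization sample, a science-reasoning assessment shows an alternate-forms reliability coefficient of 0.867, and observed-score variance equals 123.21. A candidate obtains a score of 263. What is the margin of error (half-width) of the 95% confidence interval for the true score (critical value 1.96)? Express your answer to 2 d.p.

7.93

SD = √123.21 ≃ 11.100
SEM = 11.100×√(1 − 0.867) ≃ 4.048
Margin = 1.96 × 4.048 ≃ 7.934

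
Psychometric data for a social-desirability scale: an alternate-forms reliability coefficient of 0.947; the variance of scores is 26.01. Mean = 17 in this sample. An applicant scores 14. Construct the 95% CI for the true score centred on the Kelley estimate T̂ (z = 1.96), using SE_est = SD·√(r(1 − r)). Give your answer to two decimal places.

σ = 26.01^(1/2) = 5.1000
T̂ = r·X + (1 − r)·M = 0.9470×14 + 0.0530×17 = 13.2580 + 0.9010 ≈ 14.1590
SE_est = 5.1000·√[r(1 − r)] ≈ 1.1426
95% CI: 14.1590 ± 2.2394 ≈ (11.9196, 16.3984)

[11.92, 16.40]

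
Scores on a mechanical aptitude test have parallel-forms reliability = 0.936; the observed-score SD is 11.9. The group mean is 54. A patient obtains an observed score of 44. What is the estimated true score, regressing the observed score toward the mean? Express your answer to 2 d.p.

44.64

T̂ = 0.9360(44) + 0.0640(54) ≃ 44.6400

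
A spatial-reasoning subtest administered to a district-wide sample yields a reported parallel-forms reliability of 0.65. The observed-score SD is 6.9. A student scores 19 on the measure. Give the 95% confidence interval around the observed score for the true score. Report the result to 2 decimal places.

[11.00, 27.00]

SEM = 6.90000 * √(1 − 0.65000) = 6.90000 * √0.35000 ≈ 6.90000 * 0.59161 ≈ 4.08210
Half-width = 1.96*4.08210 ≈ 8.00091
95% CI: 19 ± 8.00091 = [10.99909, 27.00091]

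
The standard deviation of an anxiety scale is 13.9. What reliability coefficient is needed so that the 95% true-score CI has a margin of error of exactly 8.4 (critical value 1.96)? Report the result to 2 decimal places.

Required SEM = 8.4 / 1.96 ≈ 4.2857
Required reliability = 1 − (SEM/SD)² = 1 − 0.0951 ≈ 0.9049

0.90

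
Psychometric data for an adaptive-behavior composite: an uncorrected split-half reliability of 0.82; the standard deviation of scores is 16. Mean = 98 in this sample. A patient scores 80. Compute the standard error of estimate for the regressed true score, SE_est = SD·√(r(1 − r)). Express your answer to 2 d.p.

r_full = 2·0.82 / (1 + 0.82) ≃ 0.90110
SE_est = SD * √(r(1 − r)) = 16.00000 * √0.08912 ≃ 16.00000 * 0.29853 ≃ 4.77647

4.78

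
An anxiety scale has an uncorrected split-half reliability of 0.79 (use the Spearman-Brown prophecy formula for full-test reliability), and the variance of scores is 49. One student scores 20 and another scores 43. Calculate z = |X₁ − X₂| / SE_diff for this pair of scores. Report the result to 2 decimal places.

SD = √49 = 7.000
Full-length reliability (Spearman-Brown) = 2(0.79)/(1+0.79) ≈ 0.883
SEM = 7.000 × √(1 − 0.883) = 7.000 × √0.117 ≈ 7.000 × 0.343 ≈ 2.398
Standard error of the difference = 2.398·√2 ≈ 3.391
z = 23 / 3.391 ≈ 6.783

6.78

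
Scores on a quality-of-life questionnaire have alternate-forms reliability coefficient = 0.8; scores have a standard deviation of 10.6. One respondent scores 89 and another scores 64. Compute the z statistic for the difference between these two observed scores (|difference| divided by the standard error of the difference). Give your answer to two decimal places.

3.73

SEM = 10.600*√(1 − 0.800) ≈ 4.740
SE_diff = √2 * SEM ≈ 6.704
z = 25 / 6.704 ≈ 3.729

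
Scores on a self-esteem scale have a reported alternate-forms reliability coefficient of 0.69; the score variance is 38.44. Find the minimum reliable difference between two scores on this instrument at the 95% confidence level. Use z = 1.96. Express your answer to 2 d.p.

9.57

SD = √38.44 ≈ 6.2000
SEM = 6.2000 * √(1 − 0.6900) = 6.2000 * √0.3100 ≈ 6.2000 * 0.5568 ≈ 3.4520
SE_diff = √2 * SEM ≈ 4.8819
Smallest detectable difference = 1.96*4.8819 ≈ 9.5685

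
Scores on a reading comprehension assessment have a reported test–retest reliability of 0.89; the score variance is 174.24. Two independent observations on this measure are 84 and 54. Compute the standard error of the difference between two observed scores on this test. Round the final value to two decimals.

6.19

σ = 174.24^(1/2) = 13.2000
SEM = 13.2000 × √(1 − 0.8900) = 13.2000 × √0.1100 ≃ 13.2000 × 0.3317 ≃ 4.3779
Standard error of the difference = 4.3779·√2 ≃ 6.1913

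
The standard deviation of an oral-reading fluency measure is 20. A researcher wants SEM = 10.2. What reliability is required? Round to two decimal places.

Required reliability = 1 − (SEM/SD)² = 1 − 0.2601 ≃ 0.7399

0.74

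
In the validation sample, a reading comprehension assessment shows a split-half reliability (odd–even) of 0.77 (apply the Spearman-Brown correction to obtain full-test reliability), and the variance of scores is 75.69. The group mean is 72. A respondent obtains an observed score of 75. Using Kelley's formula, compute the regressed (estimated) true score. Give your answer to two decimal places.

74.61

Spearman-Brown: r = 2(0.77) / (1 + 0.77) = 1.5400 / 1.7700 ≈ 0.8701
T̂ = r·X + (1 − r)·M = 0.8701×75 + 0.1299×72 ≈ 65.2542 + 9.3559 ≈ 74.6102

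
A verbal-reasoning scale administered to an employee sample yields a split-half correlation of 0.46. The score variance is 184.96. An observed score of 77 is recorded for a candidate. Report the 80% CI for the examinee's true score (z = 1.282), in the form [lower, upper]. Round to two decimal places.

[66.40, 87.60]

σ = 184.96^(1/2) = 13.60000
r_full = 2·0.46 / (1 + 0.46) ≃ 0.63014
SEM = 13.60000·√(1 − 0.63014) ≃ 8.27103
Margin = 1.282 · 8.27103 ≃ 10.60345
80% CI: 77 ± 10.60345 = [66.39655, 87.60345]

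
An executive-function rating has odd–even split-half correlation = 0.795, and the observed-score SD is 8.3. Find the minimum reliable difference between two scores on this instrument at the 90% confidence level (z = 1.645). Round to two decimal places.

r_full = 2·0.795 / (1 + 0.795) ≈ 0.8858
The standard error of measurement is 8.3000*√(1 − 0.8858) ≈ 8.3000*0.3379 ≈ 2.8049.
Standard error of the difference = 2.8049·√2 ≈ 3.9668
Minimum reliable difference = 1.645 * SE_diff ≈ 1.645 * 3.9668 ≈ 6.5253

6.53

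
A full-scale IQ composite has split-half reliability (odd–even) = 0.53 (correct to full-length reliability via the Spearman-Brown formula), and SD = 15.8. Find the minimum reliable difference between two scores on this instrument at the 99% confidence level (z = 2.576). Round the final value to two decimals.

Spearman-Brown: r = 2(0.53) / (1 + 0.53) = 1.0600 / 1.5300 ≃ 0.6928
SEM = 15.8000 × √(1 − 0.6928) = 15.8000 × √0.3072 ≃ 15.8000 × 0.5542 ≃ 8.7571
SE_diff = SEM × √2 ≃ 8.7571 × 1.4142 ≃ 12.3844
Minimum reliable difference = 2.576 × SE_diff ≃ 2.576 × 12.3844 ≃ 31.9022

31.90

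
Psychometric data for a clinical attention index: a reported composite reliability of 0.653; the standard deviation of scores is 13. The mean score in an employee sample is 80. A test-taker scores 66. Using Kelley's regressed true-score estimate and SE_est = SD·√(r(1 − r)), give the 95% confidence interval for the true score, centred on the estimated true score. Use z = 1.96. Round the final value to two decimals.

Estimated true score = 0.653×66 + (1 − 0.653)×80 ≃ 70.858
SE_est = SD × √(r(1 − r)) = 13.000 × √0.227 ≃ 13.000 × 0.476 ≃ 6.188
CI = 70.858 ± 1.96 × 6.188 → [58.729, 82.987]

[58.73, 82.99]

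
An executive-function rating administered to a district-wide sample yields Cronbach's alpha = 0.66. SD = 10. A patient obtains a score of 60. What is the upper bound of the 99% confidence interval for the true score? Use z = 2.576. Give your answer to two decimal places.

The standard error of measurement is 10.0000*√(1 − 0.6600) ≈ 10.0000*0.5831 ≈ 5.8310.
Margin = 2.576 * 5.8310 ≈ 15.0205
Upper bound: 60 + 15.0205 = 75.0205

75.02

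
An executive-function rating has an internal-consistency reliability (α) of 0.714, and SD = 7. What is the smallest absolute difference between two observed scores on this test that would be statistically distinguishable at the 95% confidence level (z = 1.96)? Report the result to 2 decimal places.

10.38

SEM = 7.0000·√(1 − 0.7140) ≃ 3.7435
SE_diff = SEM · √2 ≃ 3.7435 · 1.4142 ≃ 5.2941
Minimum reliable difference = 1.96 · SE_diff ≃ 1.96 · 5.2941 ≃ 10.3765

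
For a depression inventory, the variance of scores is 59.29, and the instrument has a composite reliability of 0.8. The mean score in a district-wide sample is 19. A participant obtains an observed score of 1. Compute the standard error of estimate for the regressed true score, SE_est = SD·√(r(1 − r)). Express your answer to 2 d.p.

3.08

SD = √59.29 ≈ 7.700
SE_est = SD * √(r(1 − r)) = 7.700 * √0.160 ≈ 7.700 * 0.400 ≈ 3.080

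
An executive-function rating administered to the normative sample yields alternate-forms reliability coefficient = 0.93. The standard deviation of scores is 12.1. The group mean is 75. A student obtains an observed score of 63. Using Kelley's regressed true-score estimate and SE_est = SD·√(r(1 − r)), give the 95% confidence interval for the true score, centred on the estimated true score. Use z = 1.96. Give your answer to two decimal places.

[57.79, 69.89]

T̂ = 0.930(63) + 0.070(75) ≈ 63.840
SE_est = SD * √(r(1 − r)) = 12.100 * √0.065 ≈ 12.100 * 0.255 ≈ 3.087
95% CI: 63.840 ± 6.051 ≈ (57.789, 69.891)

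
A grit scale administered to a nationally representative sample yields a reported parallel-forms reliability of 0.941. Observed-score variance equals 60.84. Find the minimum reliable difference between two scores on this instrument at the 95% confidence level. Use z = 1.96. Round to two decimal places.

5.25

SD = √60.84 = 7.800
SEM = 7.800 · √(1 − 0.941) = 7.800 · √0.059 ≈ 7.800 · 0.243 ≈ 1.895
SE_diff = √2 · SEM ≈ 2.679
Minimum reliable difference = 1.96 · SE_diff ≈ 1.96 · 2.679 ≈ 5.252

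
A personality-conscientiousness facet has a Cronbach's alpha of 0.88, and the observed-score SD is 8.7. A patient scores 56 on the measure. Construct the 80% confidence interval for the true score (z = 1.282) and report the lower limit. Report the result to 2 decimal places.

52.14

SEM = 8.7000·√(1 − 0.8800) ≈ 3.0138
Margin = 1.282 · 3.0138 ≈ 3.8637
Lower limit = 56 − 3.8637 ≈ 52.1363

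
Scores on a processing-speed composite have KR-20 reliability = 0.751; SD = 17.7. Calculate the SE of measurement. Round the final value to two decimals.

8.83

SEM = 17.7000×√(1 − 0.7510) ≃ 8.8323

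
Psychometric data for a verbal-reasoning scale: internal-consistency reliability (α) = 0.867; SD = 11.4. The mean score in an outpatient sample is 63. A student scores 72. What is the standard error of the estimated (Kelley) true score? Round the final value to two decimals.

SE_est = SD · √(r(1 − r)) = 11.40000 · √0.11531 ≈ 11.40000 · 0.33957 ≈ 3.87115

3.87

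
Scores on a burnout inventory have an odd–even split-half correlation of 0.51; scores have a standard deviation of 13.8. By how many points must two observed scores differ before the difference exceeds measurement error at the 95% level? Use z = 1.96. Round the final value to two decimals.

r_full = 2·0.51 / (1 + 0.51) ≈ 0.675
The standard error of measurement is 13.800*√(1 − 0.675) ≈ 13.800*0.570 ≈ 7.861.
Standard error of the difference = 7.861·√2 ≈ 11.117
Smallest detectable difference = 1.96*11.117 ≈ 21.790

21.79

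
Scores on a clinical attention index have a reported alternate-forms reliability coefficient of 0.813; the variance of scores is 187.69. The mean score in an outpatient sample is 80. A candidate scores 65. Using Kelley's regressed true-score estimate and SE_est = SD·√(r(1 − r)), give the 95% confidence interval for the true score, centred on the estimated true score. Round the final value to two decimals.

[57.34, 78.27]

SD = √187.69 = 13.7000
T̂ = 0.8130(65) + 0.1870(80) ≈ 67.8050
SE_est = SD * √(r(1 − r)) = 13.7000 * √0.1520 ≈ 13.7000 * 0.3899 ≈ 5.3418
95% CI: 67.8050 ± 10.4699 ≈ (57.3351, 78.2749)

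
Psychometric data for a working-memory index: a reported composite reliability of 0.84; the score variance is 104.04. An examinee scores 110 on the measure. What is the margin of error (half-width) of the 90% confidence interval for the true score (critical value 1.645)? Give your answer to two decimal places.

SD = √104.04 ≈ 10.2000
SEM = 10.2000·√(1 − 0.8400) ≈ 4.0800
Half-width = 1.645·4.0800 ≈ 6.7116

6.71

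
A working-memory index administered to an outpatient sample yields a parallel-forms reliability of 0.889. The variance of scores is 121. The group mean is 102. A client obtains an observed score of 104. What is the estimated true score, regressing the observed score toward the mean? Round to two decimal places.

T̂ = r·X + (1 − r)·M = 0.889·104 + 0.111·102 = 92.456 + 11.322 ≃ 103.778

103.78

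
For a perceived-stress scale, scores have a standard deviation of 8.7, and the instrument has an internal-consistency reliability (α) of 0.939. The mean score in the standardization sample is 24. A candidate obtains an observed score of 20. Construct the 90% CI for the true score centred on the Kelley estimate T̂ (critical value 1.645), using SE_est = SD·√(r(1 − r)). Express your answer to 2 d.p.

[16.82, 23.67]

T̂ = r·X + (1 − r)·M = 0.9390×20 + 0.0610×24 = 18.7800 + 1.4640 ≈ 20.2440
SE_est = SD × √(r(1 − r)) = 8.7000 × √0.0573 ≈ 8.7000 × 0.2393 ≈ 2.0822
CI = 20.2440 ± 1.645 × 2.0822 → [16.8188, 23.6692]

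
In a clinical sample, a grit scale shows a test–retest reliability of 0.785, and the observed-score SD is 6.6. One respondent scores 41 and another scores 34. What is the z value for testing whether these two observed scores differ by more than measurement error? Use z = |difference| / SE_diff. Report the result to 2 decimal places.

1.62

SEM = 6.60000 · √(1 − 0.78500) = 6.60000 · √0.21500 ≈ 6.60000 · 0.46368 ≈ 3.06029
SE_diff = SEM · √2 ≈ 3.06029 · 1.41421 ≈ 4.32791
z = |41 − 34| / 4.32791 = 7 / 4.32791 ≈ 1.61741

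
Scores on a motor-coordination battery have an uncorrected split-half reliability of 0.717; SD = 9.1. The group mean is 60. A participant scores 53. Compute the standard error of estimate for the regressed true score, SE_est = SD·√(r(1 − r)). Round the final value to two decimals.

3.38

Spearman-Brown: r = 2(0.717) / (1 + 0.717) = 1.434 / 1.717 ≈ 0.835
SE_est = 9.100·√(0.835·0.165) ≈ 3.376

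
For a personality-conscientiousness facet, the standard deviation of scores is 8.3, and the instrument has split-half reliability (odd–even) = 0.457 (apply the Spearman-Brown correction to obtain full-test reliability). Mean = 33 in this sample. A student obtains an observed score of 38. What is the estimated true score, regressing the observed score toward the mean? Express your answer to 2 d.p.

r_full = 2·0.457 / (1 + 0.457) ≈ 0.627
T̂ = r·X + (1 − r)·M = 0.627×38 + 0.373×33 ≈ 23.838 + 12.299 ≈ 36.137

36.14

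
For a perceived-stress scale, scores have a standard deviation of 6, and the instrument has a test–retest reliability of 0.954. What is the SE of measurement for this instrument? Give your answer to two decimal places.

SEM = 6.000 * √(1 − 0.954) = 6.000 * √0.046 ≃ 6.000 * 0.214 ≃ 1.287

1.29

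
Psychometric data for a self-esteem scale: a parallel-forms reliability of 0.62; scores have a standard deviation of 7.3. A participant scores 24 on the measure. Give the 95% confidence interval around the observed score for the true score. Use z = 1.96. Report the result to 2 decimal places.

[15.18, 32.82]

SEM = 7.300*√(1 − 0.620) ≃ 4.500
Margin = 1.96 * 4.500 ≃ 8.820
95% CI: 24 ± 8.820 = [15.180, 32.820]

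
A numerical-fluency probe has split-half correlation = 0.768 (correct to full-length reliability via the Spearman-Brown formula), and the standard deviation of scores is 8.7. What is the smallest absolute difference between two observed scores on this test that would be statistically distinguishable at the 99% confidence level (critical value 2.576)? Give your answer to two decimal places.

11.48

Spearman-Brown: r = 2(0.768) / (1 + 0.768) = 1.5360 / 1.7680 ≈ 0.8688
SEM = 8.7000·√(1 − 0.8688) ≈ 3.1515
SE_diff = √2 · SEM ≈ 4.4569
Smallest detectable difference = 2.576·4.4569 ≈ 11.4811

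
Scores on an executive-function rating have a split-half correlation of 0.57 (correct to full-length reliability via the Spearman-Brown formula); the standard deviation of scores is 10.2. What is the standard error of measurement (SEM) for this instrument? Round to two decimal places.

Full-length reliability (Spearman-Brown) = 2(0.57)/(1+0.57) ≃ 0.726
SEM = 10.200*√(1 − 0.726) ≃ 5.338

5.34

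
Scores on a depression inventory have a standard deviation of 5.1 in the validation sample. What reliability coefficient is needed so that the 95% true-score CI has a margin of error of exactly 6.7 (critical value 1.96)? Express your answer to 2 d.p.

SEM needed = half-width / z = 6.7/1.96 ≈ 3.4184
r = 1 − (3.4184/5.1)² ≈ 1 − 0.4493 ≈ 0.5507

0.55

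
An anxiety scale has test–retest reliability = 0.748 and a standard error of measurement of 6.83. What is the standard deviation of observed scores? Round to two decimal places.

13.61

SD = 6.83 / √(1 − 0.748) ≈ 13.6057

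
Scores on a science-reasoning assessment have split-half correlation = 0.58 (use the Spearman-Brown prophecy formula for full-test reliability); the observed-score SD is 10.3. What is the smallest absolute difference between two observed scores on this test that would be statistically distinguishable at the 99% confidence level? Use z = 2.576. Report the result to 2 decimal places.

19.35

r_full = 2·0.58 / (1 + 0.58) ≈ 0.73418
SEM = 10.30000 * √(1 − 0.73418) = 10.30000 * √0.26582 ≈ 10.30000 * 0.51558 ≈ 5.31047
SE_diff = SEM * √2 ≈ 5.31047 * 1.41421 ≈ 7.51015
Smallest detectable difference = 2.576*7.51015 ≈ 19.34613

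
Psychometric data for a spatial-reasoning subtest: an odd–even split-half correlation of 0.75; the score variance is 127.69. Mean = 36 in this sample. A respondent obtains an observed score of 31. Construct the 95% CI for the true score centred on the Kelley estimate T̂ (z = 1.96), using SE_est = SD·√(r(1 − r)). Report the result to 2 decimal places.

σ = 127.69^(1/2) = 11.3000
r_full = 2·0.75 / (1 + 0.75) ≈ 0.8571
T̂ = r·X + (1 − r)·M = 0.8571·31 + 0.1429·36 ≈ 26.5714 + 5.1429 ≈ 31.7143
SE_est = SD · √(r(1 − r)) = 11.3000 · √0.1224 ≈ 11.3000 · 0.3499 ≈ 3.9542
CI = 31.7143 ± 1.96 · 3.9542 → [23.9641, 39.4645]

[23.96, 39.46]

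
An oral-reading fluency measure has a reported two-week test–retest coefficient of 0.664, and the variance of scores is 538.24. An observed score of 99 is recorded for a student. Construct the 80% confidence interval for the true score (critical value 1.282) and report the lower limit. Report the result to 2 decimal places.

81.76

SD = √538.24 = 23.20000
SEM = 23.20000 · √(1 − 0.66400) = 23.20000 · √0.33600 ≈ 23.20000 · 0.57966 ≈ 13.44800
1.282 · SEM ≈ 17.24033
Lower bound: 99 − 17.24033 = 81.75967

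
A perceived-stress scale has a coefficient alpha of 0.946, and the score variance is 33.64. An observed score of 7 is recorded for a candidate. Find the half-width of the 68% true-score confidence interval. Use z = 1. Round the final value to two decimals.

σ = 33.64^(1/2) = 5.80000
SEM = 5.80000*√(1 − 0.94600) ≈ 1.34780
Margin = 1 * 1.34780 ≈ 1.34780

1.35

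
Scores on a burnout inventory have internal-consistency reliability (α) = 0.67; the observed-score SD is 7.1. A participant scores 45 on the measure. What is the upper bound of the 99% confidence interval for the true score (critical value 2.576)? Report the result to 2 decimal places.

55.51

SEM = 7.10000×√(1 − 0.67000) ≈ 4.07864
Margin = 2.576 × 4.07864 ≈ 10.50658
Upper limit = 45 + 10.50658 ≈ 55.50658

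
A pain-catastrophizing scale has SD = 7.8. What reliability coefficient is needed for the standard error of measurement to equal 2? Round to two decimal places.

Required reliability = 1 − (SEM/SD)² = 1 − 0.0657 ≃ 0.9343

0.93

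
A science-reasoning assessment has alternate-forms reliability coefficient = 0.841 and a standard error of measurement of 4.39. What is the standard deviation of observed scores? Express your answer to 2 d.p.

SD = SEM / √(1 − r) = 4.39 / √0.1590 ≈ 4.39 / 0.3987 ≈ 11.0095

11.01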